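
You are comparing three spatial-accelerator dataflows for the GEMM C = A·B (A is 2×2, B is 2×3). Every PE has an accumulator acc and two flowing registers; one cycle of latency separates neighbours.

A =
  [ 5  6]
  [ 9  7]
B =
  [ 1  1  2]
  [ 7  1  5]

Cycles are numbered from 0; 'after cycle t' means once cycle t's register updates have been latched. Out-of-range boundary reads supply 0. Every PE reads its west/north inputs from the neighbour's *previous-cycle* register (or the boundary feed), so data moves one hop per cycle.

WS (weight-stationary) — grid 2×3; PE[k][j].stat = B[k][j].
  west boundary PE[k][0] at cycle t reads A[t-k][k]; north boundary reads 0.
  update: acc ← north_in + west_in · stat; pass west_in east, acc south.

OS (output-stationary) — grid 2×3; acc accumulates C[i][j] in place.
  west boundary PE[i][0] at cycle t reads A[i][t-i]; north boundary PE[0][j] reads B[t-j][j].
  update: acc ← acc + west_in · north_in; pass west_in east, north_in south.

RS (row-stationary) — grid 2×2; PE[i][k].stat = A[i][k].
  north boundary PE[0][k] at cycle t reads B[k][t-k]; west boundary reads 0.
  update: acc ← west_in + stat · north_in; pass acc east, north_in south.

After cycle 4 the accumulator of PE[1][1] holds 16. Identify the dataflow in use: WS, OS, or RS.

dataflow = OS

WS (2×3 grid), PE[1][1]:
  0: (1,1).acc=0  regs=<0,0>
  1: (1,1).acc=0  regs=<0,0>
  2: (1,1).acc=11  regs=<6,11>
  3: (1,1).acc=16  regs=<7,16>
  4: (1,1).acc=0  regs=<0,0>
OS (2×3 grid), PE[1][1]:
  0: (1,1).acc=0  regs=<0,0>
  1: (1,1).acc=0  regs=<0,0>
  2: (1,1).acc=9  regs=<9,1>
  3: (1,1).acc=16  regs=<7,1>
  4: (1,1).acc=16  regs=<0,0>
RS (2×2 grid), PE[1][1]:
  0: (1,1).acc=0  regs=<0,0>
  1: (1,1).acc=0  regs=<0,0>
  2: (1,1).acc=58  regs=<58,7>
  3: (1,1).acc=16  regs=<16,1>
  4: (1,1).acc=53  regs=<53,5>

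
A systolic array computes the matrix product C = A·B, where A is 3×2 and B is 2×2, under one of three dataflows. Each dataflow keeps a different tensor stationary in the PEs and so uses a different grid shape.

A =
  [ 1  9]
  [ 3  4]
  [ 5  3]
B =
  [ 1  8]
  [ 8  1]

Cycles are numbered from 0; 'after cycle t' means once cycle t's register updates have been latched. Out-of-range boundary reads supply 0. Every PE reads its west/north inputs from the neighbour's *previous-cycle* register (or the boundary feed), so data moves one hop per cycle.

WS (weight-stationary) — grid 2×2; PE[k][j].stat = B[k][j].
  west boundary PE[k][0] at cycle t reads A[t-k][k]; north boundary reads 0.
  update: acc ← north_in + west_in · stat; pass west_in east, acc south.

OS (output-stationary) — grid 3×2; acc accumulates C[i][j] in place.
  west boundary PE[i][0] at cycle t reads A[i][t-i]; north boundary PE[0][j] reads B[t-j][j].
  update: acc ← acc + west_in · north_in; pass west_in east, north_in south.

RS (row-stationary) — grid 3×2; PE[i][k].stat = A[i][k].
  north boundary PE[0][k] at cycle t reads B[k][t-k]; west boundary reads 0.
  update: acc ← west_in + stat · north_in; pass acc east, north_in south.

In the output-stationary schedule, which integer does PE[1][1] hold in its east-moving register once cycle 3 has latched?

Tracing OS — 3×2 array, target PE[1][1]:
  cycle 0: PE[0][1] → acc 0, east 0, south 0
  cycle 0: PE[1][0] → acc 0, east 0, south 0
  cycle 0: PE[1][1] → acc 0, east 0, south 0
  cycle 1: PE[0][1] → acc 8, east 1, south 8
  cycle 1: PE[1][0] → acc 3, east 3, south 1
  cycle 1: PE[1][1] → acc 0, east 0, south 0
  cycle 2: PE[0][1] → acc 17, east 9, south 1
  cycle 2: PE[1][0] → acc 35, east 4, south 8
  cycle 2: PE[1][1] → acc 24, east 3, south 8
  cycle 3: PE[0][1] → acc 17, east 0, south 0
  cycle 3: PE[1][0] → acc 35, east 0, south 0
  cycle 3: PE[1][1] → acc 28, east 4, south 1

register = 4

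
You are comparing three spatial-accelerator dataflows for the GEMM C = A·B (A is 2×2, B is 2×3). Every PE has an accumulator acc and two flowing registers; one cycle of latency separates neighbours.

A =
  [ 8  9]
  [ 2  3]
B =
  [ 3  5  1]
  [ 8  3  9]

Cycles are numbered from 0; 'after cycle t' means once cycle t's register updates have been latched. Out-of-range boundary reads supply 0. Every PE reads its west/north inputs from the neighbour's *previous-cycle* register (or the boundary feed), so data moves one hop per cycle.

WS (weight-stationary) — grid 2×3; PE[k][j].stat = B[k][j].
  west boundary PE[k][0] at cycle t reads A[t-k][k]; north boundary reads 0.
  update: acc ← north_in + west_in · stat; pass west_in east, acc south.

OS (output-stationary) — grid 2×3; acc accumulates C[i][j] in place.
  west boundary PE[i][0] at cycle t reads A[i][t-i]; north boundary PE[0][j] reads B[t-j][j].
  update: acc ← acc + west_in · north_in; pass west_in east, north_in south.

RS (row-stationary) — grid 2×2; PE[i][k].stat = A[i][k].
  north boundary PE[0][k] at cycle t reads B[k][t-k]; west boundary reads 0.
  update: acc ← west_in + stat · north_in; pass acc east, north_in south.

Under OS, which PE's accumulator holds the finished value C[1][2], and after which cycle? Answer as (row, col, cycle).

OS: C[1][2] accumulates in PE[1][2]:
  0: (1,2).acc=0  regs=<0,0>
  1: (1,2).acc=0  regs=<0,0>
  2: (1,2).acc=0  regs=<0,0>
  3: (1,2).acc=2  regs=<2,1>
  4: (1,2).acc=29  regs=<3,9>

(row, col, cycle) = (1, 2, 4)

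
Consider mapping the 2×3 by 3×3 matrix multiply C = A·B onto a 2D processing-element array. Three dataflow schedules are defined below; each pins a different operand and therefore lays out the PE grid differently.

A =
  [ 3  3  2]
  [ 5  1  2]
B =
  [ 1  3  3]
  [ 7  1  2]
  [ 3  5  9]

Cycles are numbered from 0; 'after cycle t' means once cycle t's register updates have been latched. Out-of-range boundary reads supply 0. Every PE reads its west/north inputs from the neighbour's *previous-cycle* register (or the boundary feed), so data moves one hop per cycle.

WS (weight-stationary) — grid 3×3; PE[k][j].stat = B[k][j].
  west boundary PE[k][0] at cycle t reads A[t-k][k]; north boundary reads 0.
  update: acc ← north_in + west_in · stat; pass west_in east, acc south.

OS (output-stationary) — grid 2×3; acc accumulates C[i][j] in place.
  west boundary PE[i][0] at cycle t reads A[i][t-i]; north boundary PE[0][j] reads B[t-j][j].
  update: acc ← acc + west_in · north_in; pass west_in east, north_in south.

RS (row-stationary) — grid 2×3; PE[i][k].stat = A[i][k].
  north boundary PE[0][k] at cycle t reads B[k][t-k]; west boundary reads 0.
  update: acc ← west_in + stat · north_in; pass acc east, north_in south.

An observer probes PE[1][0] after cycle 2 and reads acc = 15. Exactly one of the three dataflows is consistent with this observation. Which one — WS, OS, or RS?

— WS: 3×3; PE[1][0] trace:
  step 0 · PE1,0: acc=0; fwd→0 fwd↓0
  step 1 · PE1,0: acc=24; fwd→3 fwd↓24
  step 2 · PE1,0: acc=12; fwd→1 fwd↓12
— OS: 2×3; PE[1][0] trace:
  step 0 · PE1,0: acc=0; fwd→0 fwd↓0
  step 1 · PE1,0: acc=5; fwd→5 fwd↓1
  step 2 · PE1,0: acc=12; fwd→1 fwd↓7
— RS: 2×3; PE[1][0] trace:
  step 0 · PE1,0: acc=0; fwd→0 fwd↓0
  step 1 · PE1,0: acc=5; fwd→5 fwd↓1
  step 2 · PE1,0: acc=15; fwd→15 fwd↓3

dataflow = RS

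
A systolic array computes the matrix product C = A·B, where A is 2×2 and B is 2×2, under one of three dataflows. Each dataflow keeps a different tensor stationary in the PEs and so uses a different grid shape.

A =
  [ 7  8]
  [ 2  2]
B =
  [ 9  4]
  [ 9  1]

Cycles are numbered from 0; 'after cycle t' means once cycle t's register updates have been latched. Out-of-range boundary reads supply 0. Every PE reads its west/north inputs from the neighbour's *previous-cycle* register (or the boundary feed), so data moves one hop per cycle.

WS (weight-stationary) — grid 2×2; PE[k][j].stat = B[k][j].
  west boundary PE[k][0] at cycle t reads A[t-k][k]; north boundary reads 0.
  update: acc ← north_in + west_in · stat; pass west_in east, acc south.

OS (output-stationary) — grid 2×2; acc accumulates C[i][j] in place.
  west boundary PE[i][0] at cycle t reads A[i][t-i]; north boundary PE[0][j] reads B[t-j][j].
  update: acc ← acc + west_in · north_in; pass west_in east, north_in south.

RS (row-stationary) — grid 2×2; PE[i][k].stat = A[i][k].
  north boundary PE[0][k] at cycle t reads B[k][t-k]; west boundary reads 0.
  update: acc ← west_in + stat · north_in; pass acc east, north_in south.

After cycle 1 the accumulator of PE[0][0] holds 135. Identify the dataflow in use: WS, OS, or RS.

dataflow = OS

Under WS (2×2), PE[0][0]:
  @0  [0,0]  acc 63  |  →7  ↓63
  @1  [0,0]  acc 18  |  →2  ↓18
Under OS (2×2), PE[0][0]:
  @0  [0,0]  acc 63  |  →7  ↓9
  @1  [0,0]  acc 135  |  →8  ↓9
Under RS (2×2), PE[0][0]:
  @0  [0,0]  acc 63  |  →63  ↓9
  @1  [0,0]  acc 28  |  →28  ↓4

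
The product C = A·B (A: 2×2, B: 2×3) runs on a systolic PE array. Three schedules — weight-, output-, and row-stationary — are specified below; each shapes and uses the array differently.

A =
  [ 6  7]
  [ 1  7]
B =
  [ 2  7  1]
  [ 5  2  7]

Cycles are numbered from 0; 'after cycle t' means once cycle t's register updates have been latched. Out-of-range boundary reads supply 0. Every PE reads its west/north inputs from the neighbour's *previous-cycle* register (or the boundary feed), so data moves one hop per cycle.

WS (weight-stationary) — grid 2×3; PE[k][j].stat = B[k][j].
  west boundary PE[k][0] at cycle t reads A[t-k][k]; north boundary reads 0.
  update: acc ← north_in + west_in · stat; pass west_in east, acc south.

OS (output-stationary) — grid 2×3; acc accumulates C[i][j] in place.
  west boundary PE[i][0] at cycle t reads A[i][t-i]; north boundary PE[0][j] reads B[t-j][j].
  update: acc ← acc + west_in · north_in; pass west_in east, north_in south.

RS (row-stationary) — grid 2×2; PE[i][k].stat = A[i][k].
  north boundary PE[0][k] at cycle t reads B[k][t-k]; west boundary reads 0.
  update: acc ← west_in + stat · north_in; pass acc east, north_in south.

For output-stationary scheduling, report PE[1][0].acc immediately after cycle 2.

OS 2×3: PE[1][0] cycle-by-cycle (with neighbour feeds):
  c0 r0c0: 12 / 6 / 2
  c0 r1c0: 0 / 0 / 0
  c1 r0c0: 47 / 7 / 5
  c1 r1c0: 2 / 1 / 2
  c2 r0c0: 47 / 0 / 0
  c2 r1c0: 37 / 7 / 5

PE[1][0].acc = 37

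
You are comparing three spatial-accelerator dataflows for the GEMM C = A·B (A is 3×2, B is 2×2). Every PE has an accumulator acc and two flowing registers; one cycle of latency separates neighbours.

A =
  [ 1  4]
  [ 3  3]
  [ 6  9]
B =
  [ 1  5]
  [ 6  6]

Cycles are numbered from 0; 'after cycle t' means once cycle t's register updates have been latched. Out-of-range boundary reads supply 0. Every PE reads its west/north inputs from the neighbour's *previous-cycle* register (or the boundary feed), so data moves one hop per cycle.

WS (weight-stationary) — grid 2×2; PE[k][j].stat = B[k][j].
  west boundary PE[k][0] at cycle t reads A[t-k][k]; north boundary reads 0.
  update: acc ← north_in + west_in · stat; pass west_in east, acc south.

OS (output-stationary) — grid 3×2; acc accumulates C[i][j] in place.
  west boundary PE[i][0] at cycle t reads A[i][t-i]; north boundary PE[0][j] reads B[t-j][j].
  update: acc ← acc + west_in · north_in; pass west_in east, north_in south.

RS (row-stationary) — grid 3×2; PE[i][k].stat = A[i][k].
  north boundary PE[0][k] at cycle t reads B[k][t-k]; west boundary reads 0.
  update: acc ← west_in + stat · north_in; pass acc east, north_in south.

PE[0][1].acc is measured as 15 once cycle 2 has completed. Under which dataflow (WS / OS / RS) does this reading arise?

dataflow = WS

— WS: 2×2; PE[0][1] trace:
  @0  [0,1]  acc 0  |  →0  ↓0
  @1  [0,1]  acc 5  |  →1  ↓5
  @2  [0,1]  acc 15  |  →3  ↓15
— OS: 3×2; PE[0][1] trace:
  @0  [0,1]  acc 0  |  →0  ↓0
  @1  [0,1]  acc 5  |  →1  ↓5
  @2  [0,1]  acc 29  |  →4  ↓6
— RS: 3×2; PE[0][1] trace:
  @0  [0,1]  acc 0  |  →0  ↓0
  @1  [0,1]  acc 25  |  →25  ↓6
  @2  [0,1]  acc 29  |  →29  ↓6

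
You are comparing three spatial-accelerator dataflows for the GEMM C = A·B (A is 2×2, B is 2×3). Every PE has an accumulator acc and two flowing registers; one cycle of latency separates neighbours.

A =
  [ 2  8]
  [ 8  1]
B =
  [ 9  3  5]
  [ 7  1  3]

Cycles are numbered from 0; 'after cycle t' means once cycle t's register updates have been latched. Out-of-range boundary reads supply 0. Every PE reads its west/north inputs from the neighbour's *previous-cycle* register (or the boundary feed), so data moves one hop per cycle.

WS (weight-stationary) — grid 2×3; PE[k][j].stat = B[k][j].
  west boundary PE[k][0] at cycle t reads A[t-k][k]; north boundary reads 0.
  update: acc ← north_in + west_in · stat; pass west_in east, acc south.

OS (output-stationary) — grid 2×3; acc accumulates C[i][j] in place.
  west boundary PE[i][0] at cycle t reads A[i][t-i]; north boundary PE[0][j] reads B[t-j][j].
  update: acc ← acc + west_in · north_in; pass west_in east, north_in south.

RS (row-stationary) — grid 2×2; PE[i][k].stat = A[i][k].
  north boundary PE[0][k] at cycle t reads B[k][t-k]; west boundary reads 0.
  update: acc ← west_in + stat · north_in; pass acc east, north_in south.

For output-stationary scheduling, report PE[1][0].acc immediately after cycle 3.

PE[1][0].acc = 79

OS on a 2×3 grid — tracing PE[1][0] and its feeders:
  t=0 PE[0][0]: acc=18 h=2 v=9
  t=0 PE[1][0]: acc=0 h=0 v=0
  t=1 PE[0][0]: acc=74 h=8 v=7
  t=1 PE[1][0]: acc=72 h=8 v=9
  t=2 PE[0][0]: acc=74 h=0 v=0
  t=2 PE[1][0]: acc=79 h=1 v=7
  t=3 PE[0][0]: acc=74 h=0 v=0
  t=3 PE[1][0]: acc=79 h=0 v=0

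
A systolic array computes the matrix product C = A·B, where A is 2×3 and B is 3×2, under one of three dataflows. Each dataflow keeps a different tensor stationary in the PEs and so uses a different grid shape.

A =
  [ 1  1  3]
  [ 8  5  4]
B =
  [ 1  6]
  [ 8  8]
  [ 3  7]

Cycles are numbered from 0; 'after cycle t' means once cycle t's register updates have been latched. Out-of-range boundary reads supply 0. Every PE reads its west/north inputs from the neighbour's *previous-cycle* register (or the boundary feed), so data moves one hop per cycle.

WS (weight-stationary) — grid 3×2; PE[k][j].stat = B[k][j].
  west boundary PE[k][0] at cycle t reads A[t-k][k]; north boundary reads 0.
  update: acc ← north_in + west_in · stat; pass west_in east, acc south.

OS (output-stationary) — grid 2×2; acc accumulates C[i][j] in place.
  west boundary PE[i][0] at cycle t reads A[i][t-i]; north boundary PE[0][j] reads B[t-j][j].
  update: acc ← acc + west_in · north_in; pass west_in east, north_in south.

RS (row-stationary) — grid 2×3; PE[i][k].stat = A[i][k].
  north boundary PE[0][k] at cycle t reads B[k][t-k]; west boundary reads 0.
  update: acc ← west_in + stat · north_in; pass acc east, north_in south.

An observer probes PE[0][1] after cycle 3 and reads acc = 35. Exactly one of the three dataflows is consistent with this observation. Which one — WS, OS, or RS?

WS [3×2] PE[0][1] across cycles:
  after 0 — PE[0][1] acc=0, pass-E 0, pass-S 0
  after 1 — PE[0][1] acc=6, pass-E 1, pass-S 6
  after 2 — PE[0][1] acc=48, pass-E 8, pass-S 48
  after 3 — PE[0][1] acc=0, pass-E 0, pass-S 0
OS [2×2] PE[0][1] across cycles:
  after 0 — PE[0][1] acc=0, pass-E 0, pass-S 0
  after 1 — PE[0][1] acc=6, pass-E 1, pass-S 6
  after 2 — PE[0][1] acc=14, pass-E 1, pass-S 8
  after 3 — PE[0][1] acc=35, pass-E 3, pass-S 7
RS [2×3] PE[0][1] across cycles:
  after 0 — PE[0][1] acc=0, pass-E 0, pass-S 0
  after 1 — PE[0][1] acc=9, pass-E 9, pass-S 8
  after 2 — PE[0][1] acc=14, pass-E 14, pass-S 8
  after 3 — PE[0][1] acc=0, pass-E 0, pass-S 0

dataflow = OS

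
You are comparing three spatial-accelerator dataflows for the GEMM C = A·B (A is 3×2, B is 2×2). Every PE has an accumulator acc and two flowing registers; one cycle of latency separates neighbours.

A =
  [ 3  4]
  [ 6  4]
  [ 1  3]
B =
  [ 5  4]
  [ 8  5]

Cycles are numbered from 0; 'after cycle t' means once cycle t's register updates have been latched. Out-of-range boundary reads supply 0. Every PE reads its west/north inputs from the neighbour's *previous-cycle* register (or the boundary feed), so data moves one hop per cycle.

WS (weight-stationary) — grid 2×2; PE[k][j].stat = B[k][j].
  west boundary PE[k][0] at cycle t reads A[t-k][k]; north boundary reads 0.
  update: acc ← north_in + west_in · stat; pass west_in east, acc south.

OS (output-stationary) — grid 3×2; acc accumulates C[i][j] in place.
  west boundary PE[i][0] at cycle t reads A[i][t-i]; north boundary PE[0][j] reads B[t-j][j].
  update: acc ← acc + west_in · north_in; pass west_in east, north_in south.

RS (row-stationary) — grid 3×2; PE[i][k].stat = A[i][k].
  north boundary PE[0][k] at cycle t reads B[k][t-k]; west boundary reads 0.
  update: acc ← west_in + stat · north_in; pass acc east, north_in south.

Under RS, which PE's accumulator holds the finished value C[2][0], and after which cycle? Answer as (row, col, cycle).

(row, col, cycle) = (2, 1, 3)

RS — PE[2][1] is where C[2][0] collects:
  after 0 — PE[2][1] acc=0, pass-E 0, pass-S 0
  after 1 — PE[2][1] acc=0, pass-E 0, pass-S 0
  after 2 — PE[2][1] acc=0, pass-E 0, pass-S 0
  after 3 — PE[2][1] acc=29, pass-E 29, pass-S 8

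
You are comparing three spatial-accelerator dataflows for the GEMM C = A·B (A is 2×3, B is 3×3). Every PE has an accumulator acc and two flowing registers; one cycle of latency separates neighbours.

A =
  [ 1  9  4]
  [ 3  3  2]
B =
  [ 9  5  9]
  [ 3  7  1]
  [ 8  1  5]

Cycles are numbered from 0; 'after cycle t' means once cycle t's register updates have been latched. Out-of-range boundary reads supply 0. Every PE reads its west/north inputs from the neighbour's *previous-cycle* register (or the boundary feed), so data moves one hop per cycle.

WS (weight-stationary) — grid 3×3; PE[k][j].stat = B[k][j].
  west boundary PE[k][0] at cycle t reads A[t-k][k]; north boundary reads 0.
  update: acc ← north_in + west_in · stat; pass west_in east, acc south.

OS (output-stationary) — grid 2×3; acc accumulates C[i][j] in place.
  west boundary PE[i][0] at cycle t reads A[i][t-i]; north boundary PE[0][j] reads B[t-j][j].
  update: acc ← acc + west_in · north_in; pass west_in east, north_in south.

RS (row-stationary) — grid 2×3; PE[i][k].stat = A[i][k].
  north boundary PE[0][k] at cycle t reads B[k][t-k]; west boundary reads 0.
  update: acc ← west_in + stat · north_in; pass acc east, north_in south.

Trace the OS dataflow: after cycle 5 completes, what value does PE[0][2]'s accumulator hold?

PE[0][2].acc = 38

OS (2×3). Following PE[0][2] plus its west/north inputs:
  after 0 — PE[0][1] acc=0, pass-E 0, pass-S 0
  after 0 — PE[0][2] acc=0, pass-E 0, pass-S 0
  after 1 — PE[0][1] acc=5, pass-E 1, pass-S 5
  after 1 — PE[0][2] acc=0, pass-E 0, pass-S 0
  after 2 — PE[0][1] acc=68, pass-E 9, pass-S 7
  after 2 — PE[0][2] acc=9, pass-E 1, pass-S 9
  after 3 — PE[0][1] acc=72, pass-E 4, pass-S 1
  after 3 — PE[0][2] acc=18, pass-E 9, pass-S 1
  after 4 — PE[0][1] acc=72, pass-E 0, pass-S 0
  after 4 — PE[0][2] acc=38, pass-E 4, pass-S 5
  after 5 — PE[0][1] acc=72, pass-E 0, pass-S 0
  after 5 — PE[0][2] acc=38, pass-E 0, pass-S 0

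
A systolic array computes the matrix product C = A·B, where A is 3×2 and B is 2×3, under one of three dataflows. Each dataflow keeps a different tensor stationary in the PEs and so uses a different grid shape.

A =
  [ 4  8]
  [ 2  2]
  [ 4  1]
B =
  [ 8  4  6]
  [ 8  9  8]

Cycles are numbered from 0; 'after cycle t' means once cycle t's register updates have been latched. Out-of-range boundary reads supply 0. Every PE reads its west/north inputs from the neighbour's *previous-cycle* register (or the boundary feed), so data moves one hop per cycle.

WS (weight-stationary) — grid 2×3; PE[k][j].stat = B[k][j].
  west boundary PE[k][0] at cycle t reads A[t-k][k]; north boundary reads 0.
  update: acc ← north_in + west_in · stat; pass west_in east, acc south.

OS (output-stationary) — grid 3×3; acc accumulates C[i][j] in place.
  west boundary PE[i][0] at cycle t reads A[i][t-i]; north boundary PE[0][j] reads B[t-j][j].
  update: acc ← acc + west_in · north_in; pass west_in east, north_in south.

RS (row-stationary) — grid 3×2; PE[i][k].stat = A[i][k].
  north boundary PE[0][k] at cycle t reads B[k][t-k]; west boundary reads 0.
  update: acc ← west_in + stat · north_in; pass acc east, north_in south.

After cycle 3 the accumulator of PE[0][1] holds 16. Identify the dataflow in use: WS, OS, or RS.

WS (2×3 grid), PE[0][1]:
  [0] (0,1) acc=0 (h:0 v:0)
  [1] (0,1) acc=16 (h:4 v:16)
  [2] (0,1) acc=8 (h:2 v:8)
  [3] (0,1) acc=16 (h:4 v:16)
OS (3×3 grid), PE[0][1]:
  [0] (0,1) acc=0 (h:0 v:0)
  [1] (0,1) acc=16 (h:4 v:4)
  [2] (0,1) acc=88 (h:8 v:9)
  [3] (0,1) acc=88 (h:0 v:0)
RS (3×2 grid), PE[0][1]:
  [0] (0,1) acc=0 (h:0 v:0)
  [1] (0,1) acc=96 (h:96 v:8)
  [2] (0,1) acc=88 (h:88 v:9)
  [3] (0,1) acc=88 (h:88 v:8)

dataflow = WS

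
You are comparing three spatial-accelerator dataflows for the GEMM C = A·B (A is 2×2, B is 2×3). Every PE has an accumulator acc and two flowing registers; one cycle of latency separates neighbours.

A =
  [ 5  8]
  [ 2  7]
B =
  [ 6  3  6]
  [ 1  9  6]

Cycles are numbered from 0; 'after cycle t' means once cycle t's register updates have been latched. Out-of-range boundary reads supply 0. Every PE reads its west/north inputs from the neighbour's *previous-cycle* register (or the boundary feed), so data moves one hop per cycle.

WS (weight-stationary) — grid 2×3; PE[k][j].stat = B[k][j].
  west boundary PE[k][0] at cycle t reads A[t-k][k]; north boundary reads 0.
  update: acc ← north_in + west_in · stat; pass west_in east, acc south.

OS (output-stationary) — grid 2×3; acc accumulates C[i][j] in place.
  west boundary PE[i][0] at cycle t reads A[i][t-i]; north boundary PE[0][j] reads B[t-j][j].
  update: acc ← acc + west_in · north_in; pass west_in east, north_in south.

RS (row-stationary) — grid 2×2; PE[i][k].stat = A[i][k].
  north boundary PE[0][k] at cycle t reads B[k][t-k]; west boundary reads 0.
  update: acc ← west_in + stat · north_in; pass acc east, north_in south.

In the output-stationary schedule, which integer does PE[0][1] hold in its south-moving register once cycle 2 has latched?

register = 9

OS on a 2×3 grid — tracing PE[0][1] and its feeders:
  c0 r0c0: 30 / 5 / 6
  c0 r0c1: 0 / 0 / 0
  c1 r0c0: 38 / 8 / 1
  c1 r0c1: 15 / 5 / 3
  c2 r0c0: 38 / 0 / 0
  c2 r0c1: 87 / 8 / 9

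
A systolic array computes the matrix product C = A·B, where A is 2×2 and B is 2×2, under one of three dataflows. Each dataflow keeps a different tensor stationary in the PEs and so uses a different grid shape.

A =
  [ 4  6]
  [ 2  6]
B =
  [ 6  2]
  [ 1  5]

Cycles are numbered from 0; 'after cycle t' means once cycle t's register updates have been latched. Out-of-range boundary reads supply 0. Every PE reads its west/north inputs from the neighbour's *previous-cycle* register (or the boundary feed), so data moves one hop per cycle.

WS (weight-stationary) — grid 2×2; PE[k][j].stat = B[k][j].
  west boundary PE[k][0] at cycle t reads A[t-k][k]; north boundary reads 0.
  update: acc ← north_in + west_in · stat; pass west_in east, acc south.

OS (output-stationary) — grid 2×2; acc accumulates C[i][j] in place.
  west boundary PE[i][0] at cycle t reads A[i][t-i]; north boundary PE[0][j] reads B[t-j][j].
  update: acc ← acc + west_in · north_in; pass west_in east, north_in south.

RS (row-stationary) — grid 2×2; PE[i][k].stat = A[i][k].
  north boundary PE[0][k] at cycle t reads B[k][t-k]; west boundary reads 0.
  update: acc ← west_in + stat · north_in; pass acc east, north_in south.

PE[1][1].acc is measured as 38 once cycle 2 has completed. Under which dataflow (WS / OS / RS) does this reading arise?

dataflow = WS

Under WS (2×2), PE[1][1]:
  cycle 0: PE[1][1] → acc 0, east 0, south 0
  cycle 1: PE[1][1] → acc 0, east 0, south 0
  cycle 2: PE[1][1] → acc 38, east 6, south 38
Under OS (2×2), PE[1][1]:
  cycle 0: PE[1][1] → acc 0, east 0, south 0
  cycle 1: PE[1][1] → acc 0, east 0, south 0
  cycle 2: PE[1][1] → acc 4, east 2, south 2
Under RS (2×2), PE[1][1]:
  cycle 0: PE[1][1] → acc 0, east 0, south 0
  cycle 1: PE[1][1] → acc 0, east 0, south 0
  cycle 2: PE[1][1] → acc 18, east 18, south 1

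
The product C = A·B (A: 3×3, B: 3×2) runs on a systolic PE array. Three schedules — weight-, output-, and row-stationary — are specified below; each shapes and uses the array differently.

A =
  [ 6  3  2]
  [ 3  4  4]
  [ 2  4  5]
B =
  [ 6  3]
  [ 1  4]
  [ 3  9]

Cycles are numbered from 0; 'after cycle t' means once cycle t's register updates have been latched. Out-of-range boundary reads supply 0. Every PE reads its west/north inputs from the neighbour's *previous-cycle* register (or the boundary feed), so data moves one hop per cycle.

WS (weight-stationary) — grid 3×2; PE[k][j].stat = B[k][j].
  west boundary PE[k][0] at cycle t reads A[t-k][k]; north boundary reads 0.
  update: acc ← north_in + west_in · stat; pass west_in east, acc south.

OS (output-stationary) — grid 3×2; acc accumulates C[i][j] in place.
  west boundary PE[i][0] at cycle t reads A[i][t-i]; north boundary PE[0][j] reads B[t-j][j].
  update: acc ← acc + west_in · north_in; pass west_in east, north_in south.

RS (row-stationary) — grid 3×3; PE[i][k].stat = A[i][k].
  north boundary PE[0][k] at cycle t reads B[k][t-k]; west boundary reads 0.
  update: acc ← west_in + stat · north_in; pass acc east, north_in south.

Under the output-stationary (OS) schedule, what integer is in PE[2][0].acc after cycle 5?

OS (3×2). Following PE[2][0] plus its west/north inputs:
  0: (1,0).acc=0  regs=<0,0>
  0: (2,0).acc=0  regs=<0,0>
  1: (1,0).acc=18  regs=<3,6>
  1: (2,0).acc=0  regs=<0,0>
  2: (1,0).acc=22  regs=<4,1>
  2: (2,0).acc=12  regs=<2,6>
  3: (1,0).acc=34  regs=<4,3>
  3: (2,0).acc=16  regs=<4,1>
  4: (1,0).acc=34  regs=<0,0>
  4: (2,0).acc=31  regs=<5,3>
  5: (1,0).acc=34  regs=<0,0>
  5: (2,0).acc=31  regs=<0,0>

PE[2][0].acc = 31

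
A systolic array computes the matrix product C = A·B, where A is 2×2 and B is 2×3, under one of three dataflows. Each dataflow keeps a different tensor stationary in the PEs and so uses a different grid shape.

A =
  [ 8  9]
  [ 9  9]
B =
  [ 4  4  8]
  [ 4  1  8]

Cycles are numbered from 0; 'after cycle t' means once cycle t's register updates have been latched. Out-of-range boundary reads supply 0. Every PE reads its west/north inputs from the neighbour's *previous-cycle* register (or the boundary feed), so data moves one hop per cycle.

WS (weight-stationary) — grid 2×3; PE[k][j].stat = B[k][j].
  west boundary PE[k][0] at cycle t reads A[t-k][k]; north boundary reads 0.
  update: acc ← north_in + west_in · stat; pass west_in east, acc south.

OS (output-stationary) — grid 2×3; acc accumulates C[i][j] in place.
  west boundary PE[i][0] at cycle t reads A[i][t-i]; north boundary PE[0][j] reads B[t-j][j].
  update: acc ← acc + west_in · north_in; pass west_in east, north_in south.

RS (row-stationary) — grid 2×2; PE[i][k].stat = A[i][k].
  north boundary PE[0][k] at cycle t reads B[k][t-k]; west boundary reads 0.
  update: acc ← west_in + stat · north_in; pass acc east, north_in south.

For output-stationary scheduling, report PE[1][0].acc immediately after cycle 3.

OS 2×3: PE[1][0] cycle-by-cycle (with neighbour feeds):
  @0  [0,0]  acc 32  |  →8  ↓4
  @0  [1,0]  acc 0  |  →0  ↓0
  @1  [0,0]  acc 68  |  →9  ↓4
  @1  [1,0]  acc 36  |  →9  ↓4
  @2  [0,0]  acc 68  |  →0  ↓0
  @2  [1,0]  acc 72  |  →9  ↓4
  @3  [0,0]  acc 68  |  →0  ↓0
  @3  [1,0]  acc 72  |  →0  ↓0

PE[1][0].acc = 72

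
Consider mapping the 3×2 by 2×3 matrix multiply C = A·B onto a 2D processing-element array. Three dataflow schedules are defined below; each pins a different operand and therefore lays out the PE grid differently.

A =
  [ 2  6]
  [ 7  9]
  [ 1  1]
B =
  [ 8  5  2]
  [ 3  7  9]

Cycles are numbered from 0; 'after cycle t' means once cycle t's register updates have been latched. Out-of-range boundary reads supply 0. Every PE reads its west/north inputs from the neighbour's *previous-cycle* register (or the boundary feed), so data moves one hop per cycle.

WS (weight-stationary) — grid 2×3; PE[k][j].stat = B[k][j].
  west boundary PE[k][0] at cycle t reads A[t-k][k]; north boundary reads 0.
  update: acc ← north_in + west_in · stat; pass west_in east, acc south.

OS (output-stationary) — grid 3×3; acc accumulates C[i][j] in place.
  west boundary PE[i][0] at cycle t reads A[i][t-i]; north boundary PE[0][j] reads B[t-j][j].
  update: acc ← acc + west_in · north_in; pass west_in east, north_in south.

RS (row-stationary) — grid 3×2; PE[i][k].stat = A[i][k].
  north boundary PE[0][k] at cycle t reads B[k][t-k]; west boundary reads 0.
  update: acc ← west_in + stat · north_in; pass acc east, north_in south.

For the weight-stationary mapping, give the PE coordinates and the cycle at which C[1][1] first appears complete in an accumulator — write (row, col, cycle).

(row, col, cycle) = (1, 1, 3)

Under WS, C[1][1] lands at PE[1][1]:
  0: (1,1).acc=0  regs=<0,0>
  1: (1,1).acc=0  regs=<0,0>
  2: (1,1).acc=52  regs=<6,52>
  3: (1,1).acc=98  regs=<9,98>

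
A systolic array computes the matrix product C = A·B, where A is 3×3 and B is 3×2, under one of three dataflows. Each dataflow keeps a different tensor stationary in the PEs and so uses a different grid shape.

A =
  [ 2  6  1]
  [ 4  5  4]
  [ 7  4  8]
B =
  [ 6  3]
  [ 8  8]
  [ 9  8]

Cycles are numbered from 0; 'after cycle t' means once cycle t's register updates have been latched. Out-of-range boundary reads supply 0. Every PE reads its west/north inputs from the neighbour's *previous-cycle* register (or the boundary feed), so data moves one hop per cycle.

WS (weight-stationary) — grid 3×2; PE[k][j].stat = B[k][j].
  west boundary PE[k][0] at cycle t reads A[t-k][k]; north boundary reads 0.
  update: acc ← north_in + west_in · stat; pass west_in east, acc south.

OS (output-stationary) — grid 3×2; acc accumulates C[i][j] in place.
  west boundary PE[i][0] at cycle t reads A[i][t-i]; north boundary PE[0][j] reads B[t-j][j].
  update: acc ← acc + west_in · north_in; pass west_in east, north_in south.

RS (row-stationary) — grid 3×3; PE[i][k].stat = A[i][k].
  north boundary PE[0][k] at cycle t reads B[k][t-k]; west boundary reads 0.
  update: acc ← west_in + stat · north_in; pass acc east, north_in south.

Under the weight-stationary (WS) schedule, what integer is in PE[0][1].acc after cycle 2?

WS on a 3×2 grid — tracing PE[0][1] and its feeders:
  t=0 PE[0][0]: acc=12 h=2 v=12
  t=0 PE[0][1]: acc=0 h=0 v=0
  t=1 PE[0][0]: acc=24 h=4 v=24
  t=1 PE[0][1]: acc=6 h=2 v=6
  t=2 PE[0][0]: acc=42 h=7 v=42
  t=2 PE[0][1]: acc=12 h=4 v=12

PE[0][1].acc = 12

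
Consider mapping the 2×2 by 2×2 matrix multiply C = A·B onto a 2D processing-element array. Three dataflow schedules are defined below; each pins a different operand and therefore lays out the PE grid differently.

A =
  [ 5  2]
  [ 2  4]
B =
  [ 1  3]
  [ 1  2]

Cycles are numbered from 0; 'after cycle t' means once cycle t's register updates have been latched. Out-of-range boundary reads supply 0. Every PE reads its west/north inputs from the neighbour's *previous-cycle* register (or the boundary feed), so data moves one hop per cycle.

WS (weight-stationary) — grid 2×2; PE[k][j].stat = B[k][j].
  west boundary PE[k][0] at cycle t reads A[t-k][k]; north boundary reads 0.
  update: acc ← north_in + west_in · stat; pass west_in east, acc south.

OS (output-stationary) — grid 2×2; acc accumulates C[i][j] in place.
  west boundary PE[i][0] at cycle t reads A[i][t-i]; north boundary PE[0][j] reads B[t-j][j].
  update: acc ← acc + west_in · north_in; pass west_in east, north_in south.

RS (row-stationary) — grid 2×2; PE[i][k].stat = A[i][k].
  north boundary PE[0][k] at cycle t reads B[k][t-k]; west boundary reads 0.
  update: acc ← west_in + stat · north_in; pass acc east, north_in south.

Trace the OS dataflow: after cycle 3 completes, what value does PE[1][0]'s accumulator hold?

OS (2×2). Following PE[1][0] plus its west/north inputs:
  step 0 · PE0,0: acc=5; fwd→5 fwd↓1
  step 0 · PE1,0: acc=0; fwd→0 fwd↓0
  step 1 · PE0,0: acc=7; fwd→2 fwd↓1
  step 1 · PE1,0: acc=2; fwd→2 fwd↓1
  step 2 · PE0,0: acc=7; fwd→0 fwd↓0
  step 2 · PE1,0: acc=6; fwd→4 fwd↓1
  step 3 · PE0,0: acc=7; fwd→0 fwd↓0
  step 3 · PE1,0: acc=6; fwd→0 fwd↓0

PE[1][0].acc = 6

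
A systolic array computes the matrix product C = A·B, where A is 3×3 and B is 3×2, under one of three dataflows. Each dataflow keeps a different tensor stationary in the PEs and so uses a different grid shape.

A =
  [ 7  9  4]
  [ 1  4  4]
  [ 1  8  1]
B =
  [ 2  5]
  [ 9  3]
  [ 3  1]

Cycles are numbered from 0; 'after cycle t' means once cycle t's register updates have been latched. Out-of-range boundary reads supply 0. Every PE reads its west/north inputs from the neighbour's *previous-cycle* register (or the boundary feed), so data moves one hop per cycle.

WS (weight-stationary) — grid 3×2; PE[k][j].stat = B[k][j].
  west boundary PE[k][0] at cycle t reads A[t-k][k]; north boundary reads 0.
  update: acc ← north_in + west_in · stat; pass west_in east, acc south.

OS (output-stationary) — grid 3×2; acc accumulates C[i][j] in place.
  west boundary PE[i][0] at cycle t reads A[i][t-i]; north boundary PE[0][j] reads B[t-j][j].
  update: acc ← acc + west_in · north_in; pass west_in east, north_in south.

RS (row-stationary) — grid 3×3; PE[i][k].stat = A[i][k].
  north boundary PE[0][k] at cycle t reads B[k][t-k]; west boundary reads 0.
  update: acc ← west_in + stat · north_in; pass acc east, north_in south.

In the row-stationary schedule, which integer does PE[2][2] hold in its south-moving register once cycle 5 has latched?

Tracing RS — 3×3 array, target PE[2][2]:
  0: (1,2).acc=0  regs=<0,0>
  0: (2,1).acc=0  regs=<0,0>
  0: (2,2).acc=0  regs=<0,0>
  1: (1,2).acc=0  regs=<0,0>
  1: (2,1).acc=0  regs=<0,0>
  1: (2,2).acc=0  regs=<0,0>
  2: (1,2).acc=0  regs=<0,0>
  2: (2,1).acc=0  regs=<0,0>
  2: (2,2).acc=0  regs=<0,0>
  3: (1,2).acc=50  regs=<50,3>
  3: (2,1).acc=74  regs=<74,9>
  3: (2,2).acc=0  regs=<0,0>
  4: (1,2).acc=21  regs=<21,1>
  4: (2,1).acc=29  regs=<29,3>
  4: (2,2).acc=77  regs=<77,3>
  5: (1,2).acc=0  regs=<0,0>
  5: (2,1).acc=0  regs=<0,0>
  5: (2,2).acc=30  regs=<30,1>

register = 1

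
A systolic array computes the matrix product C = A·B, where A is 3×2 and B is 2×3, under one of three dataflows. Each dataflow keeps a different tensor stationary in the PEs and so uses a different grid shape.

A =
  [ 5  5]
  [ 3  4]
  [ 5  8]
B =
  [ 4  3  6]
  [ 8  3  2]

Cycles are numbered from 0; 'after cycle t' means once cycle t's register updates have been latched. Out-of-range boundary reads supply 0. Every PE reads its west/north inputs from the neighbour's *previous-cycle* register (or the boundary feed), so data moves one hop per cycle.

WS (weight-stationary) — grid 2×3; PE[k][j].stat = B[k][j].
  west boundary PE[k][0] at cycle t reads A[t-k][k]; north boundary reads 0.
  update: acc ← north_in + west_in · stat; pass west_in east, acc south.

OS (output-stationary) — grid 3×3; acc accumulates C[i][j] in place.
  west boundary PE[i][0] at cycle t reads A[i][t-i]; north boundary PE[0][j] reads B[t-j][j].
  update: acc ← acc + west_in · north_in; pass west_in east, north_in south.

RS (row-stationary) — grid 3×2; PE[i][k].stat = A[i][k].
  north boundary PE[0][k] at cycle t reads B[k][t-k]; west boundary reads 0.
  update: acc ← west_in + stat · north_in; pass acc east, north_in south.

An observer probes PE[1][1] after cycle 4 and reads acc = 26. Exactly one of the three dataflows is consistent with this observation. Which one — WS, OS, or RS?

dataflow = RS

Under WS (2×3), PE[1][1]:
  @0  [1,1]  acc 0  |  →0  ↓0
  @1  [1,1]  acc 0  |  →0  ↓0
  @2  [1,1]  acc 30  |  →5  ↓30
  @3  [1,1]  acc 21  |  →4  ↓21
  @4  [1,1]  acc 39  |  →8  ↓39
Under OS (3×3), PE[1][1]:
  @0  [1,1]  acc 0  |  →0  ↓0
  @1  [1,1]  acc 0  |  →0  ↓0
  @2  [1,1]  acc 9  |  →3  ↓3
  @3  [1,1]  acc 21  |  →4  ↓3
  @4  [1,1]  acc 21  |  →0  ↓0
Under RS (3×2), PE[1][1]:
  @0  [1,1]  acc 0  |  →0  ↓0
  @1  [1,1]  acc 0  |  →0  ↓0
  @2  [1,1]  acc 44  |  →44  ↓8
  @3  [1,1]  acc 21  |  →21  ↓3
  @4  [1,1]  acc 26  |  →26  ↓2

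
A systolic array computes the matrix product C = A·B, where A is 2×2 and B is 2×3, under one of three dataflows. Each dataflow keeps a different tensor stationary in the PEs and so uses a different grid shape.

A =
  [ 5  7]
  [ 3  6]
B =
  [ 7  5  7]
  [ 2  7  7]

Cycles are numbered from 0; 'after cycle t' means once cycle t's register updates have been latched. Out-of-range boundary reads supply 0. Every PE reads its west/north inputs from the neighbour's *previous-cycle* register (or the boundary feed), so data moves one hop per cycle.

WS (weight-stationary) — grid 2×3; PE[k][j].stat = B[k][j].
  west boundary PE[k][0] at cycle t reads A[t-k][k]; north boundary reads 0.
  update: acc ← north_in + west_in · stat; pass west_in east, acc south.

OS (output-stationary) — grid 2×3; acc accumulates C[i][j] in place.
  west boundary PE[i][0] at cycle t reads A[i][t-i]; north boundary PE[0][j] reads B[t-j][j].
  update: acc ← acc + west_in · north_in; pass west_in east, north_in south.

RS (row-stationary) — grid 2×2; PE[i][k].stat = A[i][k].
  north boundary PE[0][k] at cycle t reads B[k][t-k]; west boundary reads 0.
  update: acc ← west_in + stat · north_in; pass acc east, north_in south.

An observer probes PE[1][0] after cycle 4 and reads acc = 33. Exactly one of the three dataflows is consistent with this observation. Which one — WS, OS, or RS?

dataflow = OS

— WS: 2×3; PE[1][0] trace:
  t=0 PE[1][0]: acc=0 h=0 v=0
  t=1 PE[1][0]: acc=49 h=7 v=49
  t=2 PE[1][0]: acc=33 h=6 v=33
  t=3 PE[1][0]: acc=0 h=0 v=0
  t=4 PE[1][0]: acc=0 h=0 v=0
— OS: 2×3; PE[1][0] trace:
  t=0 PE[1][0]: acc=0 h=0 v=0
  t=1 PE[1][0]: acc=21 h=3 v=7
  t=2 PE[1][0]: acc=33 h=6 v=2
  t=3 PE[1][0]: acc=33 h=0 v=0
  t=4 PE[1][0]: acc=33 h=0 v=0
— RS: 2×2; PE[1][0] trace:
  t=0 PE[1][0]: acc=0 h=0 v=0
  t=1 PE[1][0]: acc=21 h=21 v=7
  t=2 PE[1][0]: acc=15 h=15 v=5
  t=3 PE[1][0]: acc=21 h=21 v=7
  t=4 PE[1][0]: acc=0 h=0 v=0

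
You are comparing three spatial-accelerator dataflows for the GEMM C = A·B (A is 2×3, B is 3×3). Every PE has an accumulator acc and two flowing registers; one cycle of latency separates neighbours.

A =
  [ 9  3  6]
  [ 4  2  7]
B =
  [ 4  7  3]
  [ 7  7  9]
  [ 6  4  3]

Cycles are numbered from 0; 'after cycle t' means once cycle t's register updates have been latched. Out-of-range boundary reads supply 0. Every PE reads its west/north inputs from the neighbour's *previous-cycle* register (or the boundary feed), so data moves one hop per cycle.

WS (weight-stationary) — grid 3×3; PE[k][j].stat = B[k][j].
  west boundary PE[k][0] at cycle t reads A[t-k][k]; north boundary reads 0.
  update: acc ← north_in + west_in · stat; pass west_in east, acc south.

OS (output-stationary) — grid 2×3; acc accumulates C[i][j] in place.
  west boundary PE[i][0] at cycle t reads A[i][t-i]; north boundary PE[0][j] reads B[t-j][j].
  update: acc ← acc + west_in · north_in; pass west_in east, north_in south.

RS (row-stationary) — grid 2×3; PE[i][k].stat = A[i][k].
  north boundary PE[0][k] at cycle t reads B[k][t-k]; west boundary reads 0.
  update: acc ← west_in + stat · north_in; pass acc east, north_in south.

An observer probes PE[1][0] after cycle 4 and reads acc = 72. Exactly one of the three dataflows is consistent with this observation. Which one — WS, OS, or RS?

dataflow = OS

WS [3×3] PE[1][0] across cycles:
  step 0 · PE1,0: acc=0; fwd→0 fwd↓0
  step 1 · PE1,0: acc=57; fwd→3 fwd↓57
  step 2 · PE1,0: acc=30; fwd→2 fwd↓30
  step 3 · PE1,0: acc=0; fwd→0 fwd↓0
  step 4 · PE1,0: acc=0; fwd→0 fwd↓0
OS [2×3] PE[1][0] across cycles:
  step 0 · PE1,0: acc=0; fwd→0 fwd↓0
  step 1 · PE1,0: acc=16; fwd→4 fwd↓4
  step 2 · PE1,0: acc=30; fwd→2 fwd↓7
  step 3 · PE1,0: acc=72; fwd→7 fwd↓6
  step 4 · PE1,0: acc=72; fwd→0 fwd↓0
RS [2×3] PE[1][0] across cycles:
  step 0 · PE1,0: acc=0; fwd→0 fwd↓0
  step 1 · PE1,0: acc=16; fwd→16 fwd↓4
  step 2 · PE1,0: acc=28; fwd→28 fwd↓7
  step 3 · PE1,0: acc=12; fwd→12 fwd↓3
  step 4 · PE1,0: acc=0; fwd→0 fwd↓0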